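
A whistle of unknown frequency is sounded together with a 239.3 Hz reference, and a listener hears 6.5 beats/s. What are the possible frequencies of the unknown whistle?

|f − 239.3| = 6.5, so f = 239.3 ± 6.5.

232.8 Hz or 245.8 Hz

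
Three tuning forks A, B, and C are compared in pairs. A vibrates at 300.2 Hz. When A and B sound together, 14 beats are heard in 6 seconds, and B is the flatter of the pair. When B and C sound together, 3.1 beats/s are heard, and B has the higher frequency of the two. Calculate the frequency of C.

294.7667 Hz

A–B: Beat frequency = 14/6 = 2.3333 Hz.
B is below A, so f_B = 300.2 − 2.3333 = 297.8667 Hz.
C is below B, so f_C = 297.8667 − 3.1 = 294.7667 Hz.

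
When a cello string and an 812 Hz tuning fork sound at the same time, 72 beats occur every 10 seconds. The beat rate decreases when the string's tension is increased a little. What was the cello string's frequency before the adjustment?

Beat frequency = 72/10 = 7.2 Hz.
|f − 812| = 7.2, so the cello string was at either 804.8 Hz or 819.2 Hz.
Higher tension means higher frequency; the adjustment raises the cello string's frequency.
The beat rate fell, so the adjustment moved the cello string toward 812 Hz — it must have started below the reference.

804.8 Hz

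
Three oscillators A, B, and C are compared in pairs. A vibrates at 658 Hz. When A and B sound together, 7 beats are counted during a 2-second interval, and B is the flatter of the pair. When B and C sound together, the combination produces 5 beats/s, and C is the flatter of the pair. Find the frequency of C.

649.5 Hz

A–B: Beat frequency = 7/2 = 3.5 Hz.
B is below A, so f_B = 658 − 3.5 = 654.5 Hz.
C is below B, so f_C = 654.5 − 5 = 649.5 Hz.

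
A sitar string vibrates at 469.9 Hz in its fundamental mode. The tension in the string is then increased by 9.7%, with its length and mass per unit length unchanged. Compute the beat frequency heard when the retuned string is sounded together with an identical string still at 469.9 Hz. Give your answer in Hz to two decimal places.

For a string, f ∝ √T, so the new frequency is 469.9·√1.097 = 492.1628 Hz.
f_beat = |492.1628 − 469.9| = 22.26 Hz.

22.26 Hz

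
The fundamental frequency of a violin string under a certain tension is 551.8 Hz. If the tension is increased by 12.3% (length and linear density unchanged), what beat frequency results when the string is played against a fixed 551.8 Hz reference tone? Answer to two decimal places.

32.95 Hz

For a string, f ∝ √T, so the new frequency is 551.8·√1.123 = 584.7518 Hz.
f_beat = |584.7518 − 551.8| = 32.95 Hz.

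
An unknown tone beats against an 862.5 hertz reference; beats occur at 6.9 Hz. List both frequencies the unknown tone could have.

855.6 Hz or 869.4 Hz

|f − 862.5| = 6.9, so f = 862.5 ± 6.9.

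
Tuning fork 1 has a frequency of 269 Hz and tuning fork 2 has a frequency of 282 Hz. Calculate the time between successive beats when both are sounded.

f_beat = |269 − 282| = 13 Hz.
Beat period T = 1 / f_beat = 1 / 13 s.

0.077 s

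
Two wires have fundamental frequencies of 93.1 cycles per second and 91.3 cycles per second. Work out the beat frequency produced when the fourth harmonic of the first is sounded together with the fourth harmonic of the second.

Fourth harmonic of the first: 4·93.1 = 372.4 Hz.
Fourth harmonic of the second: 4·91.3 = 365.2 Hz.
f_beat = |372.4 − 365.2| = 7.2 Hz.

7.2 Hz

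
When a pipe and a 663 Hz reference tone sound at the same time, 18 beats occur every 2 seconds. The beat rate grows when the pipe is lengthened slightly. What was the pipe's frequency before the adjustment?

654 Hz

Beat frequency = 18/2 = 9 Hz.
|f − 663| = 9, so the pipe was at either 654 Hz or 672 Hz.
A longer pipe has a lower fundamental; the adjustment lowers the pipe's frequency.
The beat rate rose, so the adjustment moved the pipe further from 663 Hz — it was already below the reference.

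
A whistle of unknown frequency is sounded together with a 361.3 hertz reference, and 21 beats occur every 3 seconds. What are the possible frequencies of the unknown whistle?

354.3 Hz or 368.3 Hz

Beat frequency = 21/3 = 7 Hz.
|f − 361.3| = 7, so f = 361.3 ± 7.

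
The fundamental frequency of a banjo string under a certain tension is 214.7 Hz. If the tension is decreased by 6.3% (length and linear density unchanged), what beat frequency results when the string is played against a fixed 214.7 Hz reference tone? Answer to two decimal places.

6.87 Hz

For a string, f ∝ √T, so the new frequency is 214.7·√0.937 = 207.8269 Hz.
f_beat = |207.8269 − 214.7| = 6.87 Hz.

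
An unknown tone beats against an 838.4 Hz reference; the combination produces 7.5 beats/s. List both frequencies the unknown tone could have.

|f − 838.4| = 7.5, so f = 838.4 ± 7.5.

830.9 Hz or 845.9 Hz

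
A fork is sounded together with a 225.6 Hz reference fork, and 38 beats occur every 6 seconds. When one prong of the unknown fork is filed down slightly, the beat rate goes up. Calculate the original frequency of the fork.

231.9333 Hz

Beat frequency = 38/6 = 6.3333 Hz.
|f − 225.6| = 6.3333, so the fork was at either 219.2667 Hz or 231.9333 Hz.
Filing a prong removes mass and raises the fork's frequency; the adjustment raises the fork's frequency.
The beat rate rose, so the adjustment moved the fork further from 225.6 Hz — it was already above the reference.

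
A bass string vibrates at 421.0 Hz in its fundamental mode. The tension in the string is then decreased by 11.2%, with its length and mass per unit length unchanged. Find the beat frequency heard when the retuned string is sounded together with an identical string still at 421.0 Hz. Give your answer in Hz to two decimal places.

24.28 Hz

For a string, f ∝ √T, so the new frequency is 421.0·√0.888 = 396.7241 Hz.
f_beat = |396.7241 − 421.0| = 24.28 Hz.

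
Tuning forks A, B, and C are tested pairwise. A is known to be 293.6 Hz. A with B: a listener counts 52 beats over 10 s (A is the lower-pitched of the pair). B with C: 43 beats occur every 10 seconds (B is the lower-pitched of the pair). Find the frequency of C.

303.1 Hz

A–B: Beat frequency = 52/10 = 5.2 Hz.
B is above A, so f_B = 293.6 + 5.2 = 298.8 Hz.
B–C: Beat frequency = 43/10 = 4.3 Hz.
C is above B, so f_C = 298.8 + 4.3 = 303.1 Hz.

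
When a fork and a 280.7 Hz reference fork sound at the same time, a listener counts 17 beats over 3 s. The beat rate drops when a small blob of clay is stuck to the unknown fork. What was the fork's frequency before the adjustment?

286.3667 Hz

Beat frequency = 17/3 = 5.6667 Hz.
|f − 280.7| = 5.6667, so the fork was at either 275.0333 Hz or 286.3667 Hz.
Adding mass to a fork lowers its frequency; the adjustment lowers the fork's frequency.
The beat rate fell, so the adjustment moved the fork toward 280.7 Hz — it must have started above the reference.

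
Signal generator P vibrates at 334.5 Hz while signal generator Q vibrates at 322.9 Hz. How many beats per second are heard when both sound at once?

The beat frequency equals the magnitude of the frequency difference.
|334.5 − 322.9| = 11.6 Hz.

11.6 Hz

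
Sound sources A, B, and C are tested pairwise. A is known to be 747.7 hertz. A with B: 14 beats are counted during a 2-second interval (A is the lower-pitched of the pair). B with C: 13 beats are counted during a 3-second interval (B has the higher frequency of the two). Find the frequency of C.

750.3667 Hz

A–B: Beat frequency = 14/2 = 7 Hz.
B is above A, so f_B = 747.7 + 7 = 754.7 Hz.
B–C: Beat frequency = 13/3 = 4.3333 Hz.
C is below B, so f_C = 754.7 − 4.3333 = 750.3667 Hz.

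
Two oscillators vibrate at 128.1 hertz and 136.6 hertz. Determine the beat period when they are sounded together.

f_beat = |128.1 − 136.6| = 8.5 Hz.
Beat period T = 1 / f_beat = 1 / 8.5 s.

0.118 s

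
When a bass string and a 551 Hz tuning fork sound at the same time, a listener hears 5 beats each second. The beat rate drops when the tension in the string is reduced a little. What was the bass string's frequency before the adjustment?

556 Hz

|f − 551| = 5, so the bass string was at either 546 Hz or 556 Hz.
Lower tension means lower frequency; the adjustment lowers the bass string's frequency.
The beat rate fell, so the adjustment moved the bass string toward 551 Hz — it must have started above the reference.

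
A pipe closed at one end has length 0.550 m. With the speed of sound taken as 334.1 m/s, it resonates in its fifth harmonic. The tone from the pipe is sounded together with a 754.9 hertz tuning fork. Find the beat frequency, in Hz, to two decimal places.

4.42 Hz

Closed pipe (odd harmonics): f_n = n·v/(4L) = 5·334.1/(4·0.550) = 759.3182 Hz.
f_beat = |759.3182 − 754.9| = 4.42 Hz.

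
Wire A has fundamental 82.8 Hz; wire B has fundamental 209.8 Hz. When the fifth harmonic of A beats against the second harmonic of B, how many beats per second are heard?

Fifth harmonic of the first: 5·82.8 = 414.0 Hz.
Second harmonic of the second: 2·209.8 = 419.6 Hz.
f_beat = |414.0 − 419.6| = 5.6 Hz.

5.6 Hz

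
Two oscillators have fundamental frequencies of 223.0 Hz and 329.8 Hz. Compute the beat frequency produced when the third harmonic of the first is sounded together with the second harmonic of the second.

9.4 Hz

Third harmonic of the first: 3·223.0 = 669.0 Hz.
Second harmonic of the second: 2·329.8 = 659.6 Hz.
f_beat = |669.0 − 659.6| = 9.4 Hz.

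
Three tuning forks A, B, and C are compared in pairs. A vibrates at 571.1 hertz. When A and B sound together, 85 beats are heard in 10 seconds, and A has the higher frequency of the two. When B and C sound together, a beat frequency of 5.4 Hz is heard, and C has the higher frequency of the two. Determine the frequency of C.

568 Hz

A–B: Beat frequency = 85/10 = 8.5 Hz.
B is below A, so f_B = 571.1 − 8.5 = 562.6 Hz.
C is above B, so f_C = 562.6 + 5.4 = 568 Hz.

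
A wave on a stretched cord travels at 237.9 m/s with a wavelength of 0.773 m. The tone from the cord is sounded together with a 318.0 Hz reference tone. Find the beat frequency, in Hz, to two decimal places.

10.24 Hz

Source frequency f = v/λ = 237.9/0.773 = 307.7620 Hz.
f_beat = |307.7620 − 318.0| = 10.24 Hz.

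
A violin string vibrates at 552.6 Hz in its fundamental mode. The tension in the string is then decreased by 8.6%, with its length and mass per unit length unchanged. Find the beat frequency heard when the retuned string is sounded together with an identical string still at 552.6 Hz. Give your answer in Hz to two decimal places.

24.30 Hz

For a string, f ∝ √T, so the new frequency is 552.6·√0.914 = 528.3041 Hz.
f_beat = |528.3041 − 552.6| = 24.30 Hz.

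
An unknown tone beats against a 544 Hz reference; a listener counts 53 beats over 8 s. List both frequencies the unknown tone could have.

Beat frequency = 53/8 = 6.625 Hz.
|f − 544| = 6.625, so f = 544 ± 6.625.

537.375 Hz or 550.625 Hz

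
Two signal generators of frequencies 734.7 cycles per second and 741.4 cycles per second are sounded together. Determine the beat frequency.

The beat frequency equals the magnitude of the frequency difference.
|734.7 − 741.4| = 6.7 Hz.

6.7 Hz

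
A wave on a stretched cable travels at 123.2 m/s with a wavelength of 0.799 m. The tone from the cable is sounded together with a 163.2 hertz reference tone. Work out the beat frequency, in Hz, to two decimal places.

Source frequency f = v/λ = 123.2/0.799 = 154.1927 Hz.
f_beat = |154.1927 − 163.2| = 9.01 Hz.

9.01 Hz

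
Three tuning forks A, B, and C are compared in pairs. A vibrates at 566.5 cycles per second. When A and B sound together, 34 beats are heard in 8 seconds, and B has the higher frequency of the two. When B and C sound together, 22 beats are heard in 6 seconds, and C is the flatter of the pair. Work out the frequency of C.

567.0833 Hz

A–B: Beat frequency = 34/8 = 4.25 Hz.
B is above A, so f_B = 566.5 + 4.25 = 570.75 Hz.
B–C: Beat frequency = 22/6 = 3.6667 Hz.
C is below B, so f_C = 570.75 − 3.6667 = 567.0833 Hz.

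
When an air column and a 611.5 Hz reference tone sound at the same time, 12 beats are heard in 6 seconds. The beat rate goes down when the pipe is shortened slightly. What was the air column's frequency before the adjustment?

609.5 Hz

Beat frequency = 12/6 = 2 Hz.
|f − 611.5| = 2, so the air column was at either 609.5 Hz or 613.5 Hz.
A shorter pipe has a higher fundamental; the adjustment raises the air column's frequency.
The beat rate fell, so the adjustment moved the air column toward 611.5 Hz — it must have started below the reference.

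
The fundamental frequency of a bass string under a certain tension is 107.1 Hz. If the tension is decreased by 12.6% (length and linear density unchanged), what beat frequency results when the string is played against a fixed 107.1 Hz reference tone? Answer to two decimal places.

For a string, f ∝ √T, so the new frequency is 107.1·√0.874 = 100.1256 Hz.
f_beat = |100.1256 − 107.1| = 6.97 Hz.

6.97 Hz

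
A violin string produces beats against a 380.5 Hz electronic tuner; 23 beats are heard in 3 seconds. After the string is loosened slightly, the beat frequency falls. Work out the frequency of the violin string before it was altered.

Beat frequency = 23/3 = 7.6667 Hz.
|f − 380.5| = 7.6667, so the violin string was at either 372.8333 Hz or 388.1667 Hz.
Reducing tension lowers a string's frequency; the adjustment lowers the violin string's frequency.
The beat rate fell, so the adjustment moved the violin string toward 380.5 Hz — it must have started above the reference.

388.1667 Hz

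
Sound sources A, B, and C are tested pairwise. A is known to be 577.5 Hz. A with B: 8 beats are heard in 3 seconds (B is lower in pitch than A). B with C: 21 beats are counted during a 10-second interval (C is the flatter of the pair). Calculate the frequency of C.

572.7333 Hz

A–B: Beat frequency = 8/3 = 2.6667 Hz.
B is below A, so f_B = 577.5 − 2.6667 = 574.8333 Hz.
B–C: Beat frequency = 21/10 = 2.1 Hz.
C is below B, so f_C = 574.8333 − 2.1 = 572.7333 Hz.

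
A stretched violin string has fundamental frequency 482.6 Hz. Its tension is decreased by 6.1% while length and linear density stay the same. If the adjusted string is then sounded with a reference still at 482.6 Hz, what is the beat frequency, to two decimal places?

For a string, f ∝ √T, so the new frequency is 482.6·√0.939 = 467.6491 Hz.
f_beat = |467.6491 − 482.6| = 14.95 Hz.

14.95 Hz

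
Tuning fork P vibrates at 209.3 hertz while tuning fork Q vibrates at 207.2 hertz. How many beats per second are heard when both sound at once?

f_beat = |f₁ − f₂|.
|209.3 − 207.2| = 2.1 Hz.

2.1 Hz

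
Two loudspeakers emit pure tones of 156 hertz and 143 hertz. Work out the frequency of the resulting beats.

f_beat = |f₁ − f₂|.
|156 − 143| = 13 Hz.

13 Hz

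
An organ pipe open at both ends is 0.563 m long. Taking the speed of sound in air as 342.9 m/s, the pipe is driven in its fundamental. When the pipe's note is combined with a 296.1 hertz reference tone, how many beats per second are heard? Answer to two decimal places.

Open pipe: f_n = n·v/(2L) = 1·342.9/(2·0.563) = 304.5293 Hz.
f_beat = |304.5293 − 296.1| = 8.43 Hz.

8.43 Hz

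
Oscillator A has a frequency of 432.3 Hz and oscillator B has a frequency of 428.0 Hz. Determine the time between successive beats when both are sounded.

f_beat = |432.3 − 428.0| = 4.3 Hz.
Beat period T = 1 / f_beat = 1 / 4.3 s.

0.233 s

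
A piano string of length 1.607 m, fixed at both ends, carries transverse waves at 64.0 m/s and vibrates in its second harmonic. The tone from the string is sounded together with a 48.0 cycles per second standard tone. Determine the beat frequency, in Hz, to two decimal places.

8.17 Hz

For a string fixed at both ends, f_n = n·v/(2L) = 2·64.0/(2·1.607) = 39.8258 Hz.
f_beat = |39.8258 − 48.0| = 8.17 Hz.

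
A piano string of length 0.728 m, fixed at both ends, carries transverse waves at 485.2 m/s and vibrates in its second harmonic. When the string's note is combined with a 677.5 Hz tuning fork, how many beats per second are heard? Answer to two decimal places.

11.02 Hz

For a string fixed at both ends, f_n = n·v/(2L) = 2·485.2/(2·0.728) = 666.4835 Hz.
f_beat = |666.4835 − 677.5| = 11.02 Hz.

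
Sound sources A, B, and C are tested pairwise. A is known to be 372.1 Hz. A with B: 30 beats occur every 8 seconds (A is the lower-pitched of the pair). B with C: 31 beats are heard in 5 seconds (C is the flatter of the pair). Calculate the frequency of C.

369.65 Hz

A–B: Beat frequency = 30/8 = 3.75 Hz.
B is above A, so f_B = 372.1 + 3.75 = 375.85 Hz.
B–C: Beat frequency = 31/5 = 6.2 Hz.
C is below B, so f_C = 375.85 − 6.2 = 369.65 Hz.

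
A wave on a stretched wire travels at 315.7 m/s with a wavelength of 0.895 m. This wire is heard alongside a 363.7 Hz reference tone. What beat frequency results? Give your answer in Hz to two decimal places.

Source frequency f = v/λ = 315.7/0.895 = 352.7374 Hz.
f_beat = |352.7374 − 363.7| = 10.96 Hz.

10.96 Hz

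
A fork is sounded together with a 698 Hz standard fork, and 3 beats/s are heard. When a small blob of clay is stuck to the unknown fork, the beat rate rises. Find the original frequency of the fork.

695 Hz

|f − 698| = 3, so the fork was at either 695 Hz or 701 Hz.
Adding mass to a fork lowers its frequency; the adjustment lowers the fork's frequency.
The beat rate rose, so the adjustment moved the fork further from 698 Hz — it was already below the reference.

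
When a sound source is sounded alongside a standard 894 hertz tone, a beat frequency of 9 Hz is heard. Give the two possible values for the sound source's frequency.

885 Hz or 903 Hz

|f − 894| = 9, so f = 894 ± 9.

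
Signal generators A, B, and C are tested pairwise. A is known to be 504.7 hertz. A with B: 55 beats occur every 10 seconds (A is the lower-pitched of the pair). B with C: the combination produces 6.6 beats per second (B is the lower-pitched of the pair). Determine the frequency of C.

A–B: Beat frequency = 55/10 = 5.5 Hz.
B is above A, so f_B = 504.7 + 5.5 = 510.2 Hz.
C is above B, so f_C = 510.2 + 6.6 = 516.8 Hz.

516.8 Hz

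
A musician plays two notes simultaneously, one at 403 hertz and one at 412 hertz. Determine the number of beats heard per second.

9 Hz

The beat frequency equals the magnitude of the frequency difference.
|403 − 412| = 9 Hz.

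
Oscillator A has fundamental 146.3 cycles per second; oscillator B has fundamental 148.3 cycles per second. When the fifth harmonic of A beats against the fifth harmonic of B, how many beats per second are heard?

Fifth harmonic of the first: 5·146.3 = 731.5 Hz.
Fifth harmonic of the second: 5·148.3 = 741.5 Hz.
f_beat = |731.5 − 741.5| = 10.0 Hz.

10.0 Hz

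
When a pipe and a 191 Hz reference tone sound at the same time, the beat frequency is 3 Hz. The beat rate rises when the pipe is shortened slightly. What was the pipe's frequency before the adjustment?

|f − 191| = 3, so the pipe was at either 188 Hz or 194 Hz.
A shorter pipe has a higher fundamental; the adjustment raises the pipe's frequency.
The beat rate rose, so the adjustment moved the pipe further from 191 Hz — it was already above the reference.

194 Hz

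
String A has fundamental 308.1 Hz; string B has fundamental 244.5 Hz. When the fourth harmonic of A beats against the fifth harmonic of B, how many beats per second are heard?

Fourth harmonic of the first: 4·308.1 = 1232.4 Hz.
Fifth harmonic of the second: 5·244.5 = 1222.5 Hz.
f_beat = |1232.4 − 1222.5| = 9.9 Hz.

9.9 Hz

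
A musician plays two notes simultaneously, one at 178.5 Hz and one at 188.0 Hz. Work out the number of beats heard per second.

f_beat = |f₁ − f₂|.
|178.5 − 188.0| = 9.5 Hz.

9.5 Hz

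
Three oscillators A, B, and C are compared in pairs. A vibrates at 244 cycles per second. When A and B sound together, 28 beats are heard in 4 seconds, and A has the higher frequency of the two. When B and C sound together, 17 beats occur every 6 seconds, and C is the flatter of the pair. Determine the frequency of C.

A–B: Beat frequency = 28/4 = 7 Hz.
B is below A, so f_B = 244 − 7 = 237 Hz.
B–C: Beat frequency = 17/6 = 2.8333 Hz.
C is below B, so f_C = 237 − 2.8333 = 234.1667 Hz.

234.1667 Hz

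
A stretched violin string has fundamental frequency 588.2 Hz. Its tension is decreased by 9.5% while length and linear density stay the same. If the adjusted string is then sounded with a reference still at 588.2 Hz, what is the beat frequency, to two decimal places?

28.64 Hz

For a string, f ∝ √T, so the new frequency is 588.2·√0.905 = 559.5634 Hz.
f_beat = |559.5634 − 588.2| = 28.64 Hz.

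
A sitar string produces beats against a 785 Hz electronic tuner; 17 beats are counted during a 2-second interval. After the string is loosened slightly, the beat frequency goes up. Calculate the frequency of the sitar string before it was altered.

Beat frequency = 17/2 = 8.5 Hz.
|f − 785| = 8.5, so the sitar string was at either 776.5 Hz or 793.5 Hz.
Reducing tension lowers a string's frequency; the adjustment lowers the sitar string's frequency.
The beat rate rose, so the adjustment moved the sitar string further from 785 Hz — it was already below the reference.

776.5 Hz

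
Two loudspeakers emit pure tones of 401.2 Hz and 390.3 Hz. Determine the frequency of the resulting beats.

Beats arise from superposition of two nearby frequencies; the beat rate is |f₁ − f₂|.
|401.2 − 390.3| = 10.9 Hz.

10.9 Hz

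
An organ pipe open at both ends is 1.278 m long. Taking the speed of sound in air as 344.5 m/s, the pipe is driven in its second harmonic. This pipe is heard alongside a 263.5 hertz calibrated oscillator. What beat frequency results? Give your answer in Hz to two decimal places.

6.06 Hz

Open pipe: f_n = n·v/(2L) = 2·344.5/(2·1.278) = 269.5618 Hz.
f_beat = |269.5618 − 263.5| = 6.06 Hz.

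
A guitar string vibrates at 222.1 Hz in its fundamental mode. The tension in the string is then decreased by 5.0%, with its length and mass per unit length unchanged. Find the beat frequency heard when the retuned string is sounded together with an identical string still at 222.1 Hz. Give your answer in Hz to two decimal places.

For a string, f ∝ √T, so the new frequency is 222.1·√0.950 = 216.4763 Hz.
f_beat = |216.4763 − 222.1| = 5.62 Hz.

5.62 Hz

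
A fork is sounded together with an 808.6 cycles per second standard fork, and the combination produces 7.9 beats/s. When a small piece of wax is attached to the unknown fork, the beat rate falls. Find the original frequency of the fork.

816.5 Hz

|f − 808.6| = 7.9, so the fork was at either 800.7 Hz or 816.5 Hz.
Loading a fork with wax lowers its frequency; the adjustment lowers the fork's frequency.
The beat rate fell, so the adjustment moved the fork toward 808.6 Hz — it must have started above the reference.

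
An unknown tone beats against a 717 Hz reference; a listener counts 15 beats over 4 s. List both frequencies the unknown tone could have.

Beat frequency = 15/4 = 3.75 Hz.
|f − 717| = 3.75, so f = 717 ± 3.75.

713.25 Hz or 720.75 Hz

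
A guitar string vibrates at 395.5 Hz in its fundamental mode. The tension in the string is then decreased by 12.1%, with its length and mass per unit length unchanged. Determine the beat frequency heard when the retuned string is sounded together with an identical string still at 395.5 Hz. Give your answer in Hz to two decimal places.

For a string, f ∝ √T, so the new frequency is 395.5·√0.879 = 370.8010 Hz.
f_beat = |370.8010 − 395.5| = 24.70 Hz.

24.70 Hz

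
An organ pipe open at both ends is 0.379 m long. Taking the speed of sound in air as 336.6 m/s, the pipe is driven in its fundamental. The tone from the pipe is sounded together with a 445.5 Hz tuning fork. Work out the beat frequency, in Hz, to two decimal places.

Open pipe: f_n = n·v/(2L) = 1·336.6/(2·0.379) = 444.0633 Hz.
f_beat = |444.0633 − 445.5| = 1.44 Hz.

1.44 Hz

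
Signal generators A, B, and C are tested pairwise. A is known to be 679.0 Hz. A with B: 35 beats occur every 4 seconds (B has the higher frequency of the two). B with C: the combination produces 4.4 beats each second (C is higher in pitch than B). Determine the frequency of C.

A–B: Beat frequency = 35/4 = 8.75 Hz.
B is above A, so f_B = 679.0 + 8.75 = 687.75 Hz.
C is above B, so f_C = 687.75 + 4.4 = 692.15 Hz.

692.15 Hz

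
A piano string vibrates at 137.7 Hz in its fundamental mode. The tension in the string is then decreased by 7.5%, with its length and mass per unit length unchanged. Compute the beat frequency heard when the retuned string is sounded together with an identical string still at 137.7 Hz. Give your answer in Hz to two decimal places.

5.26 Hz

For a string, f ∝ √T, so the new frequency is 137.7·√0.925 = 132.4356 Hz.
f_beat = |132.4356 − 137.7| = 5.26 Hz.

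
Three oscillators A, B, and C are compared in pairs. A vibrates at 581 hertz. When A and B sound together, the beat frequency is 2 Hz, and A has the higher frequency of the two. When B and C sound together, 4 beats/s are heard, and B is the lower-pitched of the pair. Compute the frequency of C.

B is below A, so f_B = 581 − 2 = 579 Hz.
C is above B, so f_C = 579 + 4 = 583 Hz.

583 Hz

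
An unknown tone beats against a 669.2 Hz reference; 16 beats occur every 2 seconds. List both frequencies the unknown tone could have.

661.2 Hz or 677.2 Hz

Beat frequency = 16/2 = 8 Hz.
|f − 669.2| = 8, so f = 669.2 ± 8.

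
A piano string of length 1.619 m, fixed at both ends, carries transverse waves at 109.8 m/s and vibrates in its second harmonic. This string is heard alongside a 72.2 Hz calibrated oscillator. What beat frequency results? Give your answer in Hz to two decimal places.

4.38 Hz

For a string fixed at both ends, f_n = n·v/(2L) = 2·109.8/(2·1.619) = 67.8196 Hz.
f_beat = |67.8196 − 72.2| = 4.38 Hz.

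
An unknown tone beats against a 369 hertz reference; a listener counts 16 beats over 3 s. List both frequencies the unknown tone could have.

Beat frequency = 16/3 = 5.3333 Hz.
|f − 369| = 5.3333, so f = 369 ± 5.3333.

363.6667 Hz or 374.3333 Hz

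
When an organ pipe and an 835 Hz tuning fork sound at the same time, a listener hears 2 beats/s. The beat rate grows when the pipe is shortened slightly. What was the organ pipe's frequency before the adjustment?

|f − 835| = 2, so the organ pipe was at either 833 Hz or 837 Hz.
A shorter pipe has a higher fundamental; the adjustment raises the organ pipe's frequency.
The beat rate rose, so the adjustment moved the organ pipe further from 835 Hz — it was already above the reference.

837 Hz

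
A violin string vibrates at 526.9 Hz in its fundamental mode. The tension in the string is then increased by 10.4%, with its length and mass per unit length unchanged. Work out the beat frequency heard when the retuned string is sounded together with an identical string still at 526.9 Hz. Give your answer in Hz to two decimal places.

For a string, f ∝ √T, so the new frequency is 526.9·√1.104 = 553.6212 Hz.
f_beat = |553.6212 − 526.9| = 26.72 Hz.

26.72 Hz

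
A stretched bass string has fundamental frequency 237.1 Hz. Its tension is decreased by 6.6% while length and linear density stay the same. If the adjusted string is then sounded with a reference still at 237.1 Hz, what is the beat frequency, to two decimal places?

For a string, f ∝ √T, so the new frequency is 237.1·√0.934 = 229.1422 Hz.
f_beat = |229.1422 − 237.1| = 7.96 Hz.

7.96 Hz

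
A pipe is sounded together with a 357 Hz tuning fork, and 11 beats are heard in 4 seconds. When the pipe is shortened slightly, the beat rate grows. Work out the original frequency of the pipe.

Beat frequency = 11/4 = 2.75 Hz.
|f − 357| = 2.75, so the pipe was at either 354.25 Hz or 359.75 Hz.
A shorter pipe has a higher fundamental; the adjustment raises the pipe's frequency.
The beat rate rose, so the adjustment moved the pipe further from 357 Hz — it was already above the reference.

359.75 Hz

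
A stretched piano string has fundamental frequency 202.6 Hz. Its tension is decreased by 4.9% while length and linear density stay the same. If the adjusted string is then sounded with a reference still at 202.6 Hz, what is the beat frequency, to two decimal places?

For a string, f ∝ √T, so the new frequency is 202.6·√0.951 = 197.5740 Hz.
f_beat = |197.5740 − 202.6| = 5.03 Hz.

5.03 Hz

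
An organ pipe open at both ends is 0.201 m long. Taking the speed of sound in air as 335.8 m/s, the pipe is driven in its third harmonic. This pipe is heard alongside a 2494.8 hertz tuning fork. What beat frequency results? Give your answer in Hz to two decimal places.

Open pipe: f_n = n·v/(2L) = 3·335.8/(2·0.201) = 2505.9701 Hz.
f_beat = |2505.9701 − 2494.8| = 11.17 Hz.

11.17 Hz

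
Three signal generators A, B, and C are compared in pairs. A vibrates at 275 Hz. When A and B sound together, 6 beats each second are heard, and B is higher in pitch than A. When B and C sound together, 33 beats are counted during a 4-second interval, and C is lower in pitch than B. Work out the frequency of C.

272.75 Hz

B is above A, so f_B = 275 + 6 = 281 Hz.
B–C: Beat frequency = 33/4 = 8.25 Hz.
C is below B, so f_C = 281 − 8.25 = 272.75 Hz.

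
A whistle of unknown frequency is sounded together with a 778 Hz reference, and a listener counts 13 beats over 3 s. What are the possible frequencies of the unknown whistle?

773.6667 Hz or 782.3333 Hz

Beat frequency = 13/3 = 4.3333 Hz.
|f − 778| = 4.3333, so f = 778 ± 4.3333.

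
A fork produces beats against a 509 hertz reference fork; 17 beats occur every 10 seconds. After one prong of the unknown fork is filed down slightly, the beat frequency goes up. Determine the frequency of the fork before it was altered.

Beat frequency = 17/10 = 1.7 Hz.
|f − 509| = 1.7, so the fork was at either 507.3 Hz or 510.7 Hz.
Filing a prong removes mass and raises the fork's frequency; the adjustment raises the fork's frequency.
The beat rate rose, so the adjustment moved the fork further from 509 Hz — it was already above the reference.

510.7 Hz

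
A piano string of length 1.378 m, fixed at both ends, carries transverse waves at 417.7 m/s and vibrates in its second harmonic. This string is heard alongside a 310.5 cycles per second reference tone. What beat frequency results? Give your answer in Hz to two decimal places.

7.38 Hz

For a string fixed at both ends, f_n = n·v/(2L) = 2·417.7/(2·1.378) = 303.1205 Hz.
f_beat = |303.1205 − 310.5| = 7.38 Hz.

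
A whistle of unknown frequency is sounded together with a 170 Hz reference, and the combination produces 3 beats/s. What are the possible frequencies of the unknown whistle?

|f − 170| = 3, so f = 170 ± 3.

167 Hz or 173 Hz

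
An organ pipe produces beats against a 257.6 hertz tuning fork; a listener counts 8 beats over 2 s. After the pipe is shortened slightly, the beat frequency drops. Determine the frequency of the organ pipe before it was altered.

253.6 Hz

Beat frequency = 8/2 = 4 Hz.
|f − 257.6| = 4, so the organ pipe was at either 253.6 Hz or 261.6 Hz.
A shorter pipe has a higher fundamental; the adjustment raises the organ pipe's frequency.
The beat rate fell, so the adjustment moved the organ pipe toward 257.6 Hz — it must have started below the reference.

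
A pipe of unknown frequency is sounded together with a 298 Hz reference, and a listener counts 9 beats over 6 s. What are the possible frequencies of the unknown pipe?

296.5 Hz or 299.5 Hz

Beat frequency = 9/6 = 1.5 Hz.
|f − 298| = 1.5, so f = 298 ± 1.5.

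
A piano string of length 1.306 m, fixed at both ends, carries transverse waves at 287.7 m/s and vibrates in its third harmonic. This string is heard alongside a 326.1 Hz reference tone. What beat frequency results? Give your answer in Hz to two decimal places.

For a string fixed at both ends, f_n = n·v/(2L) = 3·287.7/(2·1.306) = 330.4364 Hz.
f_beat = |330.4364 − 326.1| = 4.34 Hz.

4.34 Hz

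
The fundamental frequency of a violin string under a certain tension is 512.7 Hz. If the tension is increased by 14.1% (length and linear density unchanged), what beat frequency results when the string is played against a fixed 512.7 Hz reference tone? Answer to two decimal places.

34.95 Hz

For a string, f ∝ √T, so the new frequency is 512.7·√1.141 = 547.6538 Hz.
f_beat = |547.6538 − 512.7| = 34.95 Hz.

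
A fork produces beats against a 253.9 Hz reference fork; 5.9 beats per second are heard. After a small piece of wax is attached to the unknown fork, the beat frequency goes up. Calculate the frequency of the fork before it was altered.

248 Hz

|f − 253.9| = 5.9, so the fork was at either 248 Hz or 259.8 Hz.
Loading a fork with wax lowers its frequency; the adjustment lowers the fork's frequency.
The beat rate rose, so the adjustment moved the fork further from 253.9 Hz — it was already below the reference.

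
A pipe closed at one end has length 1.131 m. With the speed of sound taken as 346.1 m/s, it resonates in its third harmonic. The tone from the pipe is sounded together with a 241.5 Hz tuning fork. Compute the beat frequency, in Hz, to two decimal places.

11.99 Hz

Closed pipe (odd harmonics): f_n = n·v/(4L) = 3·346.1/(4·1.131) = 229.5093 Hz.
f_beat = |229.5093 − 241.5| = 11.99 Hz.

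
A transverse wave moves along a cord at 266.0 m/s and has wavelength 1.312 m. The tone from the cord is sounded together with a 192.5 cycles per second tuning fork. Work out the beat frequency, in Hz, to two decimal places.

10.24 Hz

Source frequency f = v/λ = 266.0/1.312 = 202.7439 Hz.
f_beat = |202.7439 − 192.5| = 10.24 Hz.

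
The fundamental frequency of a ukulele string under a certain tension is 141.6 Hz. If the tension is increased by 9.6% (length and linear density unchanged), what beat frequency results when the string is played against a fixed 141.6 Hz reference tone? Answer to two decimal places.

6.64 Hz

For a string, f ∝ √T, so the new frequency is 141.6·√1.096 = 148.2411 Hz.
f_beat = |148.2411 − 141.6| = 6.64 Hz.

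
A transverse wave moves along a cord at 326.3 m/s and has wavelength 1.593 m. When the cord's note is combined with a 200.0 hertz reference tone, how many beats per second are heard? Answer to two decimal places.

Source frequency f = v/λ = 326.3/1.593 = 204.8336 Hz.
f_beat = |204.8336 − 200.0| = 4.83 Hz.

4.83 Hz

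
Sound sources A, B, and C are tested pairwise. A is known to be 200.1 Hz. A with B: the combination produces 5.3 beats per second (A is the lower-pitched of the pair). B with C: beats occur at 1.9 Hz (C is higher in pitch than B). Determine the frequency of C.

207.3 Hz

B is above A, so f_B = 200.1 + 5.3 = 205.4 Hz.
C is above B, so f_C = 205.4 + 1.9 = 207.3 Hz.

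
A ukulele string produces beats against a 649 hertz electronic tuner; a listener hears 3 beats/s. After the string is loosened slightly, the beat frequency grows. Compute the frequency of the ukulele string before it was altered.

646 Hz

|f − 649| = 3, so the ukulele string was at either 646 Hz or 652 Hz.
Reducing tension lowers a string's frequency; the adjustment lowers the ukulele string's frequency.
The beat rate rose, so the adjustment moved the ukulele string further from 649 Hz — it was already below the reference.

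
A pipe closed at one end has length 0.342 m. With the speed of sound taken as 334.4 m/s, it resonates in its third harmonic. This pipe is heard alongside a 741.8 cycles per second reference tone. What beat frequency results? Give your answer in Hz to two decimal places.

8.47 Hz

Closed pipe (odd harmonics): f_n = n·v/(4L) = 3·334.4/(4·0.342) = 733.3333 Hz.
f_beat = |733.3333 − 741.8| = 8.47 Hz.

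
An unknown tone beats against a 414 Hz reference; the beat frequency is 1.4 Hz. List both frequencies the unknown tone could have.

|f − 414| = 1.4, so f = 414 ± 1.4.

412.6 Hz or 415.4 Hz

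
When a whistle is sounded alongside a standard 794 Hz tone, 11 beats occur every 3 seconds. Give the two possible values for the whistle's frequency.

Beat frequency = 11/3 = 3.6667 Hz.
|f − 794| = 3.6667, so f = 794 ± 3.6667.

790.3333 Hz or 797.6667 Hz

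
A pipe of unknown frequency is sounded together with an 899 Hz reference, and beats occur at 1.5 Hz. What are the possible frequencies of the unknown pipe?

|f − 899| = 1.5, so f = 899 ± 1.5.

897.5 Hz or 900.5 Hz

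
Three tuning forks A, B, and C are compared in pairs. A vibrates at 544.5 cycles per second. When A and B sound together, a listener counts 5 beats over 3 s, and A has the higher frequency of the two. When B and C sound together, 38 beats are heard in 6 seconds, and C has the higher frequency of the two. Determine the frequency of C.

549.1667 Hz

A–B: Beat frequency = 5/3 = 1.6667 Hz.
B is below A, so f_B = 544.5 − 1.6667 = 542.8333 Hz.
B–C: Beat frequency = 38/6 = 6.3333 Hz.
C is above B, so f_C = 542.8333 + 6.3333 = 549.1667 Hz.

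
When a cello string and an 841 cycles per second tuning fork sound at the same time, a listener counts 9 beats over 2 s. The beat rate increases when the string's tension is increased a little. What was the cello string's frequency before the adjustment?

845.5 Hz

Beat frequency = 9/2 = 4.5 Hz.
|f − 841| = 4.5, so the cello string was at either 836.5 Hz or 845.5 Hz.
Higher tension means higher frequency; the adjustment raises the cello string's frequency.
The beat rate rose, so the adjustment moved the cello string further from 841 Hz — it was already above the reference.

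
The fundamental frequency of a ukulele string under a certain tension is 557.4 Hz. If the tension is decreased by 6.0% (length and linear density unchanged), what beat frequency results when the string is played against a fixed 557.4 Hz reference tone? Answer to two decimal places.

16.98 Hz

For a string, f ∝ √T, so the new frequency is 557.4·√0.940 = 540.4194 Hz.
f_beat = |540.4194 − 557.4| = 16.98 Hz.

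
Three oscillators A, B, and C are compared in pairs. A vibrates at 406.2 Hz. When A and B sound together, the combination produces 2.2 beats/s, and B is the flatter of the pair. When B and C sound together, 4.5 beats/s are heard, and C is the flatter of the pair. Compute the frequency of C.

399.5 Hz

B is below A, so f_B = 406.2 − 2.2 = 404 Hz.
C is below B, so f_C = 404 − 4.5 = 399.5 Hz.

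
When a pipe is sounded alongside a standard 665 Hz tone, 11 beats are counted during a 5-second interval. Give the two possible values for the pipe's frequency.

Beat frequency = 11/5 = 2.2 Hz.
|f − 665| = 2.2, so f = 665 ± 2.2.

662.8 Hz or 667.2 Hz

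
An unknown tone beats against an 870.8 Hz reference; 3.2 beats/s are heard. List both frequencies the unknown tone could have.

867.6 Hz or 874 Hz

|f − 870.8| = 3.2, so f = 870.8 ± 3.2.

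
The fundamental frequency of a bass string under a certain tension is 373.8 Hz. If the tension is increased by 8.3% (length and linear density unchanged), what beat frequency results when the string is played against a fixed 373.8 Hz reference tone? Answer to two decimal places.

For a string, f ∝ √T, so the new frequency is 373.8·√1.083 = 389.0035 Hz.
f_beat = |389.0035 − 373.8| = 15.20 Hz.

15.20 Hz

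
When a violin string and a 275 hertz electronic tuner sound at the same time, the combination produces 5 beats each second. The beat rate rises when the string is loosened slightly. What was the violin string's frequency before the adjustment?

|f − 275| = 5, so the violin string was at either 270 Hz or 280 Hz.
Reducing tension lowers a string's frequency; the adjustment lowers the violin string's frequency.
The beat rate rose, so the adjustment moved the violin string further from 275 Hz — it was already below the reference.

270 Hz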